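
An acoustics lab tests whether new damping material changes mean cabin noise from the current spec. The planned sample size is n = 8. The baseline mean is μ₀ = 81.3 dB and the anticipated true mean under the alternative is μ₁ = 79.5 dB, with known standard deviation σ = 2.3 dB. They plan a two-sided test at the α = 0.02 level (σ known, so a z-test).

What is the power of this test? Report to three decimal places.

Standardized effect: d = |μ₁ − μ₀| / σ = |79.5 − 81.3| / 2.3 = 0.7826
Noncentrality parameter: δ = d·√n = 0.7826 × √8 = 2.2136
Critical value for a two-sided test at α = 0.02: z_{α/2} = 2.326.
Power = Φ(δ − 2.326) + Φ(−δ − 2.326) = Φ(-0.113) + Φ(-4.540) = 0.4551 + 0.0000 = 0.4551.

Power ≈ 0.455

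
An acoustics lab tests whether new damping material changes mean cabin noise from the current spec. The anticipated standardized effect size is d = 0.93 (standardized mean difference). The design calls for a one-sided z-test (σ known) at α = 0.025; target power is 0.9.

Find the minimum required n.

Set Φ(δ − 1.960) = 0.9; then δ − 1.960 = Φ⁻¹(0.9) = 1.282, giving δ = 3.242.
δ = d·√n ⇒ n = (δ/d)² = (3.242 / 0.93)² = 12.15.
Rounding up, n = 13.

n = 13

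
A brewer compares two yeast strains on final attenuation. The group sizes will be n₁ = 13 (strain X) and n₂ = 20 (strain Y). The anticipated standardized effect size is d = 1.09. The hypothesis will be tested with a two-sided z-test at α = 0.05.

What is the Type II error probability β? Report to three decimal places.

Noncentrality parameter: δ = d / √(1/n₁ + 1/n₂) = 1.09 / √(1/13 + 1/20) = 3.0595
Critical value for a two-sided test at α = 0.05: z_{α/2} = 1.960.
Power = Φ(δ − 1.960) + Φ(−δ − 1.960) = Φ(1.100) + Φ(-5.020) = 0.8642 + 0.0000 = 0.8642.
Type II error: β = 1 − power = 1 − 0.8642 = 0.1358.

β ≈ 0.136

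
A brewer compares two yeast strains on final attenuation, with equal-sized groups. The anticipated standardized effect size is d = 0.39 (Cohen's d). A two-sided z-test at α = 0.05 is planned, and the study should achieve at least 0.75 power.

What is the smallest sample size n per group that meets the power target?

n = 92 per group

Set Φ(δ − 1.960) = 0.75; then δ − 1.960 = Φ⁻¹(0.75) = 0.674, giving δ = 2.634.
(Ignoring the negligible lower-tail rejection probability gives the usual closed-form inversion.)
δ = d·√(n/2) ⇒ n = 2(δ/d)² = 2 × (2.634 / 0.39)² = 91.26.
Rounding up, n = 92 per group.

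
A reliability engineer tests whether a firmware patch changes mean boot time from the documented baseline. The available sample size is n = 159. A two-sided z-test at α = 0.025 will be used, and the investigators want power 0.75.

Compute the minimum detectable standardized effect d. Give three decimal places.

d ≈ 0.231

Required noncentrality: δ = z_{0.0125} + z_{0.25} = 2.241 + 0.674 = 2.916.
(The second rejection-region term Φ(−δ − z_{α/2}) is negligible and dropped.)
δ = d·√n ⇒ d = δ/√n = 2.916/√159 = 0.2312.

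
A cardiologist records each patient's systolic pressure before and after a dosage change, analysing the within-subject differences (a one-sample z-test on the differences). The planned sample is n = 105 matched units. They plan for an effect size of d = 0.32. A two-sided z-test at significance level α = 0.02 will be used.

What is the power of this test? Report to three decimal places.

Noncentrality parameter: δ = d·√n = 0.32 × √105 = 3.2790
Two-sided α = 0.02 → critical value z_{0.01} = 2.326.
Power = Φ(δ − 2.326) + Φ(−δ − 2.326) = Φ(0.953) + Φ(-5.605) = 0.8296 + 0.0000 = 0.8296.

Power ≈ 0.830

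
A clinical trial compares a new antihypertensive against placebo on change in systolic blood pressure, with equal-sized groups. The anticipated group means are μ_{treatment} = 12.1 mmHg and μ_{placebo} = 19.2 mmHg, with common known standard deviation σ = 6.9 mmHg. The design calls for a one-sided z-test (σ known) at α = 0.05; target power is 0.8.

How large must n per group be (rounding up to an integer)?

n = 12 per group

Standardized effect: d = |μ_{treatment} − μ_{placebo}| / σ = |12.1 − 19.2| / 6.9 = 1.0290
For power 0.8 need Φ(δ − z_{0.05}) = 0.8, so δ = z_{0.05} + z_{0.20} = 1.645 + 0.842 = 2.486.
δ = d·√(n/2) ⇒ n = 2(δ/d)² = 2 × (2.486 / 1.0290)² = 11.68.
Round up to the next whole unit.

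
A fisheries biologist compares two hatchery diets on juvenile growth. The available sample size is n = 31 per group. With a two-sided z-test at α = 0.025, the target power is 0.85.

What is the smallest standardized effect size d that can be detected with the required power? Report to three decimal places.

d ≈ 0.833

Need Φ(δ − 2.241) = 0.85, so δ = 2.241 + 1.036 = 3.278.
(Lower-tail contribution to power is negligible for δ > 0.)
δ = d·√(n/2) ⇒ d = δ/√(n/2) = 3.278/√(31/2) = 0.8326.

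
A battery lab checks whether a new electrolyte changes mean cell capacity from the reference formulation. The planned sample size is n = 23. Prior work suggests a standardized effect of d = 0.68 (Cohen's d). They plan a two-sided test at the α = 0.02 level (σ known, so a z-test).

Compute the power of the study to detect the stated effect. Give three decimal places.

Noncentrality parameter: δ = d·√n = 0.68 × √23 = 3.2612
Two-sided α = 0.02 → critical value z_{0.01} = 2.326.
Power = Φ(δ − 2.326) + Φ(−δ − 2.326) = Φ(0.935) + Φ(-5.588) = 0.8251 + 0.0000 = 0.8251.

Power ≈ 0.825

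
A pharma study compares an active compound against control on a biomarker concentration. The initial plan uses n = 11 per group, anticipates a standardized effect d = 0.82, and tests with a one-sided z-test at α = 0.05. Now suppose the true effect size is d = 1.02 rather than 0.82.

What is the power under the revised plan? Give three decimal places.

Power ≈ 0.773

With d = 1.02: δ = d·√(n/2) = 1.02 × √(11/2) = 2.3921. Critical value z_{0.05} = 1.645.
Revised power = P(Z > 1.645 − δ) = Φ(0.747) = 0.7725.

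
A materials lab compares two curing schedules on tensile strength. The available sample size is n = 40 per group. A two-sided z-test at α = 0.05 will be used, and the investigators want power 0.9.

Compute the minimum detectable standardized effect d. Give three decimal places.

d ≈ 0.725

Need Φ(δ − 1.960) = 0.9, so δ = 1.960 + 1.282 = 3.242.
(The second rejection-region term Φ(−δ − z_{α/2}) is negligible and dropped.)
δ = d·√(n/2) ⇒ d = δ/√(n/2) = 3.242/√(40/2) = 0.7248.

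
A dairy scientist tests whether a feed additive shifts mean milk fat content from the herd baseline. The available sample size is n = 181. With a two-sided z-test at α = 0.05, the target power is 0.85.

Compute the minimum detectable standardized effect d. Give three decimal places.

Need Φ(δ − 1.960) = 0.85, so δ = 1.960 + 1.036 = 2.996.
(The second rejection-region term Φ(−δ − z_{α/2}) is negligible and dropped.)
δ = d·√n ⇒ d = δ/√n = 2.996/√181 = 0.2227.

d ≈ 0.223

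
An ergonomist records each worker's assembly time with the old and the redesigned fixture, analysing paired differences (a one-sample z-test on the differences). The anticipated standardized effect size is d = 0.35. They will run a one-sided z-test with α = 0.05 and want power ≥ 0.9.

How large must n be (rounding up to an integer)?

For power 0.9 need Φ(δ − z_{0.05}) = 0.9, so δ = z_{0.05} + z_{0.10} = 1.645 + 1.282 = 2.926.
δ = d·√n ⇒ n = (δ/d)² = (2.926 / 0.35)² = 69.91.
Rounding up, n = 70.

n = 70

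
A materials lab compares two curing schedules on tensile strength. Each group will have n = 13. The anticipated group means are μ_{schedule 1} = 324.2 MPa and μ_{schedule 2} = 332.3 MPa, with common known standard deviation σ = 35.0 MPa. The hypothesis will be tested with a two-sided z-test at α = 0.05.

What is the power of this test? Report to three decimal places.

Power ≈ 0.091

Standardized effect: d = |μ_{schedule 1} − μ_{schedule 2}| / σ = |324.2 − 332.3| / 35.0 = 0.2314
Noncentrality parameter: δ = d·√(n/2) = 0.2314 × √(13/2) = 0.5900
Critical value for a two-sided test at α = 0.05: z_{α/2} = 1.960.
Power = Φ(δ − 1.960) + Φ(−δ − 1.960) = Φ(-1.370) + Φ(-2.550) = 0.0854 + 0.0054 = 0.0907.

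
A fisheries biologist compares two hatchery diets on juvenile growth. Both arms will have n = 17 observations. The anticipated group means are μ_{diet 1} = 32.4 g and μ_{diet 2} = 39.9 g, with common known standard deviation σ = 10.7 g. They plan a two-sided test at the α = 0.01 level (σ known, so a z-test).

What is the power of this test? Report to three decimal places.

Power ≈ 0.297

Standardized effect: d = |μ_{diet 1} − μ_{diet 2}| / σ = |32.4 − 39.9| / 10.7 = 0.7009
Noncentrality parameter: δ = d·√(n/2) = 0.7009 × √(17/2) = 2.0436
Critical value for a two-sided test at α = 0.01: z_{α/2} = 2.576.
Power = Φ(δ − 2.576) + Φ(−δ − 2.576) = Φ(-0.532) + Φ(-4.619) = 0.2973 + 0.0000 = 0.2973.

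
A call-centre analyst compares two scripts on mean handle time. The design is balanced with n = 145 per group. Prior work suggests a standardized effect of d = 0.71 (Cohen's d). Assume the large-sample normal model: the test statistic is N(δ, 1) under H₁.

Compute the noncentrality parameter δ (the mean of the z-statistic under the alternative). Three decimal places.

δ ≈ 6.045

δ = d·√(n/2) = 0.71 × √(145/2) = 6.0454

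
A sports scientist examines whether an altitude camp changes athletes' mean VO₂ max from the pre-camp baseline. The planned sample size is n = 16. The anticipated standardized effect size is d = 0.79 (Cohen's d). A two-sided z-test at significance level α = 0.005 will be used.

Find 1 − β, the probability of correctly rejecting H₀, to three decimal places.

Power ≈ 0.638

Noncentrality parameter: δ = d·√n = 0.79 × √16 = 3.1600
Two-sided α = 0.005 → critical value z_{0.0025} = 2.807.
Power = Φ(δ − 2.807) + Φ(−δ − 2.807) = Φ(0.353) + Φ(-5.967) = 0.6379 + 0.0000 = 0.6379.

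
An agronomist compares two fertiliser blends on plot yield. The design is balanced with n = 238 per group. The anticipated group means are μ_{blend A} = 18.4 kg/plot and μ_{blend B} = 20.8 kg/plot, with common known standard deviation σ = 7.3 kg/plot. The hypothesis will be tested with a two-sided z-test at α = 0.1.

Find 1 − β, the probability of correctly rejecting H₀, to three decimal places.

Power ≈ 0.974

Standardized effect: d = |μ_{blend A} − μ_{blend B}| / σ = |18.4 − 20.8| / 7.3 = 0.3288
Noncentrality parameter: δ = d·√(n/2) = 0.3288 × √(238/2) = 3.5864
Two-sided α = 0.1 → critical value z_{0.05} = 1.645.
Power = Φ(δ − 1.645) + Φ(−δ − 1.645) = Φ(1.942) + Φ(-5.231) = 0.9739 + 0.0000 = 0.9739.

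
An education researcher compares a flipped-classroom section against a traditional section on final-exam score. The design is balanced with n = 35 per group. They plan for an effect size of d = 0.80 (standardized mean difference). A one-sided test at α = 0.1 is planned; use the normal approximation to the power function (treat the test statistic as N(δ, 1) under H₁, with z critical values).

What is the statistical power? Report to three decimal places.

Noncentrality parameter: δ = d·√(n/2) = 0.80 × √(35/2) = 3.3466
One-sided α = 0.1 → critical value z_{0.1} = 1.282.
Power = P(Z > 1.282 − δ) = Φ(2.065) = 0.9805.

Power ≈ 0.981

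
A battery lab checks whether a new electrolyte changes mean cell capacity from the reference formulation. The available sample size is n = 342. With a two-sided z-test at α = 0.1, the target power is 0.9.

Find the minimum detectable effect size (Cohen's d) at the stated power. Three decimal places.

Need Φ(δ − 1.645) = 0.9, so δ = 1.645 + 1.282 = 2.926.
(The second rejection-region term Φ(−δ − z_{α/2}) is negligible and dropped.)
δ = d·√n ⇒ d = δ/√n = 2.926/√342 = 0.1582.

d ≈ 0.158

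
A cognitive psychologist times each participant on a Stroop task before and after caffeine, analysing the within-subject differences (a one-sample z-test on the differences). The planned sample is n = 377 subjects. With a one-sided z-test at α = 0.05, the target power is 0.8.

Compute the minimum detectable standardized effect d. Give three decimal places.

Need Φ(δ − 1.645) = 0.8, so δ = 1.645 + 0.842 = 2.486.
δ = d·√n ⇒ d = δ/√n = 2.486/√377 = 0.1281.

d ≈ 0.128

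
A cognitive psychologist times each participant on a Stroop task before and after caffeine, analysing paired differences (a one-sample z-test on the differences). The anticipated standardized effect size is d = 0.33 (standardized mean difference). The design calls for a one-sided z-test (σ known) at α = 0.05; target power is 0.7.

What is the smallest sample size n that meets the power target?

For power 0.7 need Φ(δ − z_{0.05}) = 0.7, so δ = z_{0.05} + z_{0.30} = 1.645 + 0.524 = 2.169.
δ = d·√n ⇒ n = (δ/d)² = (2.169 / 0.33)² = 43.21.
Rounding up, n = 44.

n = 44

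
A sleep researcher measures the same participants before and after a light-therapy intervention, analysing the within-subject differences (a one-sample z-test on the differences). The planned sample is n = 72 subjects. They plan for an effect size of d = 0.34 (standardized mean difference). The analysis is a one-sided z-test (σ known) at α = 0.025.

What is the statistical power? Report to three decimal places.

Noncentrality parameter: δ = d·√n = 0.34 × √72 = 2.8850
One-sided α = 0.025 → critical value z_{0.025} = 1.960.
Power = P(Z > 1.960 − δ) = Φ(0.925) = 0.8225.

Power ≈ 0.823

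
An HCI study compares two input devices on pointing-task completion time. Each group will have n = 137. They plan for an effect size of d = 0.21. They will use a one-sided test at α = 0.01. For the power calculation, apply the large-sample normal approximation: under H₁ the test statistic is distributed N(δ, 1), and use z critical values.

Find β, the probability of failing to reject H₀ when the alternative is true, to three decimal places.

β ≈ 0.722

Noncentrality parameter: δ = d·√(n/2) = 0.21 × √(137/2) = 1.7381
Critical value for a one-sided test at α = 0.01: z_α = 2.326.
Power = P(Z > 2.326 − δ) = Φ(-0.588) = 0.2782.
Type II error: β = 1 − power = 1 − 0.2782 = 0.7218.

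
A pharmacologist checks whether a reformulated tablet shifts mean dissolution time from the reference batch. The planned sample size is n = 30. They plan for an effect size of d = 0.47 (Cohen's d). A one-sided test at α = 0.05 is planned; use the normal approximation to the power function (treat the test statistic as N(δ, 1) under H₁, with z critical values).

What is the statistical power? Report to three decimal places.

Power ≈ 0.824

Noncentrality parameter: δ = d·√n = 0.47 × √30 = 2.5743
Critical value for a one-sided test at α = 0.05: z_α = 1.645.
Power = P(Z > 1.645 − δ) = Φ(0.929) = 0.8237.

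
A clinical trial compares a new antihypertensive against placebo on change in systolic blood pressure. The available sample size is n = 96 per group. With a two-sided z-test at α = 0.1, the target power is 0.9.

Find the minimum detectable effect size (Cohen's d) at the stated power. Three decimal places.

Required noncentrality: δ = z_{0.05} + z_{0.10} = 1.645 + 1.282 = 2.926.
(The second rejection-region term Φ(−δ − z_{α/2}) is negligible and dropped.)
δ = d·√(n/2) ⇒ d = δ/√(n/2) = 2.926/√(96/2) = 0.4224.

d ≈ 0.422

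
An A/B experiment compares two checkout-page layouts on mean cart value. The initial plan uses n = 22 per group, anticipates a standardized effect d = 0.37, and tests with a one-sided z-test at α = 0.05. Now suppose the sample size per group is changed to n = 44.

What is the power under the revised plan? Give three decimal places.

Power ≈ 0.536

With n = 44 per group: δ = d·√(n/2) = 0.37 × √(44/2) = 1.7355. Critical value z_{0.05} = 1.645.
Revised power = Φ(δ − 1.645) = Φ(0.091) = 0.5361.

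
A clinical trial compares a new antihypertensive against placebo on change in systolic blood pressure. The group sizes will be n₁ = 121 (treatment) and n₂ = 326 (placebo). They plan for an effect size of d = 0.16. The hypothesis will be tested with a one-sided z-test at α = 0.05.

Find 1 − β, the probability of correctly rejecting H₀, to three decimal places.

Power ≈ 0.444

Noncentrality parameter: δ = d / √(1/n₁ + 1/n₂) = 0.16 / √(1/121 + 1/326) = 1.5030
Critical value for a one-sided test at α = 0.05: z_α = 1.645.
Power = P(Z > 1.645 − δ) = Φ(-0.142) = 0.4436.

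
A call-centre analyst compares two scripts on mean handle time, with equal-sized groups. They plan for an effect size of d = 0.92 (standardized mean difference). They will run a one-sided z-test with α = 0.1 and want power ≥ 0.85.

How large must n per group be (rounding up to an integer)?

n = 13 per group

For power 0.85 need Φ(δ − z_{0.1}) = 0.85, so δ = z_{0.1} + z_{0.15} = 1.282 + 1.036 = 2.318.
δ = d·√(n/2) ⇒ n = 2(δ/d)² = 2 × (2.318 / 0.92)² = 12.70.
Round up to the next whole unit.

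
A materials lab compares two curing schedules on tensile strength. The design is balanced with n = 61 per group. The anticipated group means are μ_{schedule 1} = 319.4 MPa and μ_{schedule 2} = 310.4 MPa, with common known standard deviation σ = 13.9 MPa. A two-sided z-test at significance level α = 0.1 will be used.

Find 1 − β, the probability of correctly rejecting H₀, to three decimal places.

Power ≈ 0.973

Standardized effect: d = |μ_{schedule 1} − μ_{schedule 2}| / σ = |319.4 − 310.4| / 13.9 = 0.6475
Noncentrality parameter: δ = d·√(n/2) = 0.6475 × √(61/2) = 3.5758
Two-sided α = 0.1 → critical value z_{0.05} = 1.645.
Power = Φ(δ − 1.645) + Φ(−δ − 1.645) = Φ(1.931) + Φ(-5.221) = 0.9733 + 0.0000 = 0.9733.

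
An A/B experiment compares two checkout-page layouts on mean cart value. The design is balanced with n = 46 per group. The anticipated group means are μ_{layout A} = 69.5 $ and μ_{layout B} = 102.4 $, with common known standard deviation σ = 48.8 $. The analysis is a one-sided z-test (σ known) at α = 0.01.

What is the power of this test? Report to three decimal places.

Standardized effect: d = |μ_{layout A} − μ_{layout B}| / σ = |69.5 − 102.4| / 48.8 = 0.6742
Noncentrality parameter: δ = d·√(n/2) = 0.6742 × √(46/2) = 3.2333
One-sided α = 0.01 → critical value z_{0.01} = 2.326.
Power = Φ(δ − 2.326) = Φ(0.907) = 0.8178.

Power ≈ 0.818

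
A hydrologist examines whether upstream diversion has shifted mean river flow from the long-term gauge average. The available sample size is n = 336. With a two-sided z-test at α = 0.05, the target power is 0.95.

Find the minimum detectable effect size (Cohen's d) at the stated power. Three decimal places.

d ≈ 0.197

Required noncentrality: δ = z_{0.025} + z_{0.05} = 1.960 + 1.645 = 3.605.
(Lower-tail contribution to power is negligible for δ > 0.)
δ = d·√n ⇒ d = δ/√n = 3.605/√336 = 0.1967.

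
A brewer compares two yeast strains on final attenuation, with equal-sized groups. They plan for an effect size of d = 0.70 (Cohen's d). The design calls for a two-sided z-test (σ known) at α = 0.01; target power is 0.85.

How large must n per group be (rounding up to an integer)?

For power 0.85 need Φ(δ − z_{0.005}) = 0.85, so δ = z_{0.005} + z_{0.15} = 2.576 + 1.036 = 3.612.
(For δ > 0 the lower-tail rejection region contributes negligibly to power, so the one-term inversion is standard.)
δ = d·√(n/2) ⇒ n = 2(δ/d)² = 2 × (3.612 / 0.70)² = 53.26.
Round up to the next whole unit.

n = 54 per group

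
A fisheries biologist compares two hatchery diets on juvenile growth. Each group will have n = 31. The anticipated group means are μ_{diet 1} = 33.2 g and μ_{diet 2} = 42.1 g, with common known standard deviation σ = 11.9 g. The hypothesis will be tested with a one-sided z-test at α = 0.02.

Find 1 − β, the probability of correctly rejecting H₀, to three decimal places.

Standardized effect: d = |μ_{diet 1} − μ_{diet 2}| / σ = |33.2 − 42.1| / 11.9 = 0.7479
Noncentrality parameter: δ = d·√(n/2) = 0.7479 × √(31/2) = 2.9445
Critical value for a one-sided test at α = 0.02: z_α = 2.054.
Power = P(Z > 2.054 − δ) = Φ(0.891) = 0.8135.

Power ≈ 0.813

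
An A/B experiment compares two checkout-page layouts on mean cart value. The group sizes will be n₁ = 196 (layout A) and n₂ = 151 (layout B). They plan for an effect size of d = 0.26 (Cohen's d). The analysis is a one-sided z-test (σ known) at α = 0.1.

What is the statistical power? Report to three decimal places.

Noncentrality parameter: δ = d / √(1/n₁ + 1/n₂) = 0.26 / √(1/196 + 1/151) = 2.4012
Critical value for a one-sided test at α = 0.1: z_α = 1.282.
Power = P(Z > 1.282 − δ) = Φ(1.120) = 0.8686.

Power ≈ 0.869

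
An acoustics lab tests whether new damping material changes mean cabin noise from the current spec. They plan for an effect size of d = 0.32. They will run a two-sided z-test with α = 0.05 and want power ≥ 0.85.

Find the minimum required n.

n = 88

Set Φ(δ − 1.960) = 0.85; then δ − 1.960 = Φ⁻¹(0.85) = 1.036, giving δ = 2.996.
(Ignoring the negligible lower-tail rejection probability gives the usual closed-form inversion.)
δ = d·√n ⇒ n = (δ/d)² = (2.996 / 0.32)² = 87.68.
Round up to the next whole unit.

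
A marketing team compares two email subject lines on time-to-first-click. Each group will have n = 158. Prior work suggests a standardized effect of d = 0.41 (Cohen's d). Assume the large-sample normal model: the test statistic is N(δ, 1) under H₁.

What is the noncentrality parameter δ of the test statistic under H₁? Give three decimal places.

δ ≈ 3.644

δ = d·√(n/2) = 0.41 × √(158/2) = 3.6442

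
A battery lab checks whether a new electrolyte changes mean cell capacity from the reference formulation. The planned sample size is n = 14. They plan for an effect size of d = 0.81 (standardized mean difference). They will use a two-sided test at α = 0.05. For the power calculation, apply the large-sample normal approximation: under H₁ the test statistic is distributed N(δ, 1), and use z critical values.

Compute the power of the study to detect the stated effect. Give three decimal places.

Power ≈ 0.858

Noncentrality parameter: δ = d·√n = 0.81 × √14 = 3.0307
Two-sided α = 0.05 → critical value z_{0.025} = 1.960.
Power = Φ(δ − 1.960) + Φ(−δ − 1.960) = Φ(1.071) + Φ(-4.991) = 0.8579 + 0.0000 = 0.8579.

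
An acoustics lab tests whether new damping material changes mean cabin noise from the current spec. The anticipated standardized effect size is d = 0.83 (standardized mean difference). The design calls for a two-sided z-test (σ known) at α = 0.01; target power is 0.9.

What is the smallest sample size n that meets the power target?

n = 22

Set Φ(δ − 2.576) = 0.9; then δ − 2.576 = Φ⁻¹(0.9) = 1.282, giving δ = 3.857.
(Ignoring the negligible lower-tail rejection probability gives the usual closed-form inversion.)
δ = d·√n ⇒ n = (δ/d)² = (3.857 / 0.83)² = 21.60.
Rounding up, n = 22.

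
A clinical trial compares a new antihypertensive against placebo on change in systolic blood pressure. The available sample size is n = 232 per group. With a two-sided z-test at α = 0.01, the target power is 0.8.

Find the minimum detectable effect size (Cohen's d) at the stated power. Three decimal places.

d ≈ 0.317

Required noncentrality: δ = z_{0.005} + z_{0.20} = 2.576 + 0.842 = 3.417.
(Lower-tail contribution to power is negligible for δ > 0.)
δ = d·√(n/2) ⇒ d = δ/√(n/2) = 3.417/√(232/2) = 0.3173.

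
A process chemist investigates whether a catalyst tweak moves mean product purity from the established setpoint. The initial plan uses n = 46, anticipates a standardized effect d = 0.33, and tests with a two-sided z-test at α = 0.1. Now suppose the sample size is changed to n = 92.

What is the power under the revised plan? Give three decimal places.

Power ≈ 0.936

With n = 92: δ = d·√n = 0.33 × √92 = 3.1652. Critical value z_{0.05} = 1.645.
Revised power = Φ(δ − 1.645) + Φ(−δ − 1.645) = Φ(1.520) + Φ(-4.810) = 0.9358 + 0.0000 = 0.9358.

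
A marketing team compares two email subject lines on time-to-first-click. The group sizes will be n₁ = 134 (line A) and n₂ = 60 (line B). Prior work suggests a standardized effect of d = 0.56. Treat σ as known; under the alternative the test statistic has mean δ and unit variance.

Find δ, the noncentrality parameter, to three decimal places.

The noncentrality parameter scales effect size by the design's sample-size factor: δ = d / √(1/n₁ + 1/n₂) = 0.56 / √(1/134 + 1/60) = 3.6051

δ ≈ 3.605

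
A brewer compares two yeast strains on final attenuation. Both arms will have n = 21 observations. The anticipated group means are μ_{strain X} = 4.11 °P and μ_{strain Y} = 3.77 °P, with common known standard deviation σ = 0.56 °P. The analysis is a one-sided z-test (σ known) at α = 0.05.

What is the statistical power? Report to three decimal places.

Power ≈ 0.626

Standardized effect: d = |μ_{strain X} − μ_{strain Y}| / σ = |4.11 − 3.77| / 0.56 = 0.6071
Noncentrality parameter: δ = d·√(n/2) = 0.6071 × √(21/2) = 1.9674
Critical value for a one-sided test at α = 0.05: z_α = 1.645.
Power = P(Z > 1.645 − δ) = Φ(0.323) = 0.6265.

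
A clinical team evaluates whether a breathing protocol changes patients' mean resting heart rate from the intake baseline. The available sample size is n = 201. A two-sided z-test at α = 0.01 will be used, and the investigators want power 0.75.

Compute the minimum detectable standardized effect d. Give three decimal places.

d ≈ 0.229

Need Φ(δ − 2.576) = 0.75, so δ = 2.576 + 0.674 = 3.250.
(The second rejection-region term Φ(−δ − z_{α/2}) is negligible and dropped.)
δ = d·√n ⇒ d = δ/√n = 3.250/√201 = 0.2293.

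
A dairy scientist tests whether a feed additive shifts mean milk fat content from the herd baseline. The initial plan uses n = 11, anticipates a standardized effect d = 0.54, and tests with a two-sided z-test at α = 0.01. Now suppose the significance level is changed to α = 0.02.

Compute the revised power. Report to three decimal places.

Power ≈ 0.296

δ = d·√n = 0.54 × √11 = 1.7910 (unchanged). New critical value: z_{0.01} = 2.326.
Revised power = Φ(δ − 2.326) + Φ(−δ − 2.326) = Φ(-0.535) + Φ(-4.117) = 0.2962 + 0.0000 = 0.2962.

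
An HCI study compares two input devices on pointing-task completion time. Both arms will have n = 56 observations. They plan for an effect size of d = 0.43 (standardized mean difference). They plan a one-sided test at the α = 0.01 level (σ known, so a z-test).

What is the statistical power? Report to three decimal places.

Noncentrality parameter: λ = d·√(n/2) = 0.43 × √(56/2) = 2.2753
Critical value for a one-sided test at α = 0.01: z_α = 2.326.
Power = P(Z > 2.326 − λ) = Φ(-0.051) = 0.4797.

Power ≈ 0.480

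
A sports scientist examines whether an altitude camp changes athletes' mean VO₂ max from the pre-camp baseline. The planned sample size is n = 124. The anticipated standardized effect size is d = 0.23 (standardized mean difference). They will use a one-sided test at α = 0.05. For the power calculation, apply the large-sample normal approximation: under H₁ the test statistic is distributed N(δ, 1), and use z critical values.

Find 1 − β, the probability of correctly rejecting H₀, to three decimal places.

Noncentrality parameter: δ = d·√n = 0.23 × √124 = 2.5612
One-sided α = 0.05 → critical value z_{0.05} = 1.645.
Power = P(Z > 1.645 − δ) = Φ(0.916) = 0.8202.

Power ≈ 0.820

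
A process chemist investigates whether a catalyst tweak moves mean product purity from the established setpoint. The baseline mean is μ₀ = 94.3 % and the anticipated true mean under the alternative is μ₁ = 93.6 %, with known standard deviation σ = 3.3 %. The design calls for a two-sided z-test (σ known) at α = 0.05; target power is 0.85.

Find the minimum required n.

n = 200

Standardized effect: d = |μ₁ − μ₀| / σ = |93.6 − 94.3| / 3.3 = 0.2121
Set Φ(δ − 1.960) = 0.85; then δ − 1.960 = Φ⁻¹(0.85) = 1.036, giving δ = 2.996.
(For δ > 0 the lower-tail rejection region contributes negligibly to power, so the one-term inversion is standard.)
δ = d·√n ⇒ n = (δ/d)² = (2.996 / 0.2121)² = 199.54.
Rounding up, n = 200.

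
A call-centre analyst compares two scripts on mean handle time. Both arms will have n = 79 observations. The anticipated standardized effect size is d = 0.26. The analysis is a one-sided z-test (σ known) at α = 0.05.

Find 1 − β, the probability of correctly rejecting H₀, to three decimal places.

Power ≈ 0.496

Noncentrality parameter: δ = d·√(n/2) = 0.26 × √(79/2) = 1.6341
One-sided α = 0.05 → critical value z_{0.05} = 1.645.
Power = Φ(δ − 1.645) = Φ(-0.011) = 0.4957.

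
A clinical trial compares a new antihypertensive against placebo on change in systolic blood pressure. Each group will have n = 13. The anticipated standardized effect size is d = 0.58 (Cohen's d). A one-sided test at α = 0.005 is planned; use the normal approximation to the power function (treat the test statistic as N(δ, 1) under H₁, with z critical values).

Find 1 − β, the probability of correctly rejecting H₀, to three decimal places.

Power ≈ 0.136

Noncentrality parameter: δ = d·√(n/2) = 0.58 × √(13/2) = 1.4787
One-sided α = 0.005 → critical value z_{0.005} = 2.576.
Power = P(Z > 2.576 − δ) = Φ(-1.097) = 0.1363.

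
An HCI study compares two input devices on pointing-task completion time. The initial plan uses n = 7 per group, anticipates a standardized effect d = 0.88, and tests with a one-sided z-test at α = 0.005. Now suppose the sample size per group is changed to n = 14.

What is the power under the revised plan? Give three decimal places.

With n = 14 per group: δ = d·√(n/2) = 0.88 × √(14/2) = 2.3283. Critical value z_{0.005} = 2.576.
Revised power = P(Z > 2.576 − δ) = Φ(-0.248) = 0.4022.

Power ≈ 0.402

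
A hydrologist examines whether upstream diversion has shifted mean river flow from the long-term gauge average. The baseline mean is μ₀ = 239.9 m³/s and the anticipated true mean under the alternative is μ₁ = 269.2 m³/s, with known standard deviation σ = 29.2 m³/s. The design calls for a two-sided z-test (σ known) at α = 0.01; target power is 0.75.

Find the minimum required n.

Standardized effect: d = |μ₁ − μ₀| / σ = |269.2 − 239.9| / 29.2 = 1.0034
Set Φ(δ − 2.576) = 0.75; then δ − 2.576 = Φ⁻¹(0.75) = 0.674, giving δ = 3.250.
(Ignoring the negligible lower-tail rejection probability gives the usual closed-form inversion.)
δ = d·√n ⇒ n = (δ/d)² = (3.250 / 1.0034)² = 10.49.
Round up to the next whole unit.

n = 11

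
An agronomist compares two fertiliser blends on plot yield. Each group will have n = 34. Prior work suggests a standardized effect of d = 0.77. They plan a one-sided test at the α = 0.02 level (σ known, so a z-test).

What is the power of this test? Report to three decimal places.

Power ≈ 0.869

Noncentrality parameter: δ = d·√(n/2) = 0.77 × √(34/2) = 3.1748
One-sided α = 0.02 → critical value z_{0.02} = 2.054.
Power = Φ(δ − 2.054) = Φ(1.121) = 0.8689.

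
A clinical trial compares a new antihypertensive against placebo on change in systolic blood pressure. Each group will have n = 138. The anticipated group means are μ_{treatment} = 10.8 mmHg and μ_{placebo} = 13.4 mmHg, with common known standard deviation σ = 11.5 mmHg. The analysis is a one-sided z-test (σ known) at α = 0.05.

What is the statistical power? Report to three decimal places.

Power ≈ 0.592

Standardized effect: d = |μ_{treatment} − μ_{placebo}| / σ = |10.8 − 13.4| / 11.5 = 0.2261
Noncentrality parameter: δ = d·√(n/2) = 0.2261 × √(138/2) = 1.8780
One-sided α = 0.05 → critical value z_{0.05} = 1.645.
Power = P(Z > 1.645 − δ) = Φ(0.233) = 0.5922.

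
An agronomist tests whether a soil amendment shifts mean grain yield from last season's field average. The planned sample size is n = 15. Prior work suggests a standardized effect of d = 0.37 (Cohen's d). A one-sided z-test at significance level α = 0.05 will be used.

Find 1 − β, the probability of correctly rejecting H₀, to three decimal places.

Power ≈ 0.416

Noncentrality parameter: λ = d·√n = 0.37 × √15 = 1.4330
Critical value for a one-sided test at α = 0.05: z_α = 1.645.
Power = P(Z > 1.645 − λ) = Φ(-0.212) = 0.4161.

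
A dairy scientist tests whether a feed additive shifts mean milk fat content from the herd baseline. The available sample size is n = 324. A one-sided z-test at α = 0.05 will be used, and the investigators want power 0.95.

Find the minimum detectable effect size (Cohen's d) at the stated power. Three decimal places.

Need Φ(δ − 1.645) = 0.95, so δ = 1.645 + 1.645 = 3.290.
δ = d·√n ⇒ d = δ/√n = 3.290/√324 = 0.1828.

d ≈ 0.183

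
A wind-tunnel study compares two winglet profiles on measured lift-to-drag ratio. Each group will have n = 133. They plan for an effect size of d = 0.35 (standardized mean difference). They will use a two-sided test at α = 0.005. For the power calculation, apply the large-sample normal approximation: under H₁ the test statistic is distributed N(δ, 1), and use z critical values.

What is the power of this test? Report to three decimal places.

Power ≈ 0.519

Noncentrality parameter: λ = d·√(n/2) = 0.35 × √(133/2) = 2.8542
Two-sided α = 0.005 → critical value z_{0.0025} = 2.807.
Power = Φ(λ − 2.807) + Φ(−λ − 2.807) = Φ(0.047) + Φ(-5.661) = 0.5188 + 0.0000 = 0.5188.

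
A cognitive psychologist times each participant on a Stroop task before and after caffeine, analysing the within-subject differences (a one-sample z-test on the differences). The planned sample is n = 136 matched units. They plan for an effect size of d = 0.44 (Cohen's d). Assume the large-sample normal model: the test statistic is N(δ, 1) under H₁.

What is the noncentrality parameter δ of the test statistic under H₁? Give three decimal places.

δ ≈ 5.131

The noncentrality parameter scales effect size by the design's sample-size factor: δ = d·√n = 0.44 × √136 = 5.1312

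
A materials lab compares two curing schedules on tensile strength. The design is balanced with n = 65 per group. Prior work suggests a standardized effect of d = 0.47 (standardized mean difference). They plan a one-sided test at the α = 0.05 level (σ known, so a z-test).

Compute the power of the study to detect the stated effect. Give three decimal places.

Power ≈ 0.850

Noncentrality parameter: δ = d·√(n/2) = 0.47 × √(65/2) = 2.6794
Critical value for a one-sided test at α = 0.05: z_α = 1.645.
Power = Φ(δ − 1.645) = Φ(1.035) = 0.8496.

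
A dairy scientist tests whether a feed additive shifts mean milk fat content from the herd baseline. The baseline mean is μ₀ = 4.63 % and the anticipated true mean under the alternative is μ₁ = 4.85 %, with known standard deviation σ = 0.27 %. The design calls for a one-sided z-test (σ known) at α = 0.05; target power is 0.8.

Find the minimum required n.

n = 10

Standardized effect: d = |μ₁ − μ₀| / σ = |4.85 − 4.63| / 0.27 = 0.8148
Set Φ(δ − 1.645) = 0.8; then δ − 1.645 = Φ⁻¹(0.8) = 0.842, giving δ = 2.486.
δ = d·√n ⇒ n = (δ/d)² = (2.486 / 0.8148)² = 9.31.
Rounding up, n = 10.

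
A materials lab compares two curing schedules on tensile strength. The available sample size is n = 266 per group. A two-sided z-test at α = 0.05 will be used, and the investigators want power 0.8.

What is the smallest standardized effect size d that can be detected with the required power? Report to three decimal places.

Need Φ(δ − 1.960) = 0.8, so δ = 1.960 + 0.842 = 2.802.
(The second rejection-region term Φ(−δ − z_{α/2}) is negligible and dropped.)
δ = d·√(n/2) ⇒ d = δ/√(n/2) = 2.802/√(266/2) = 0.2429.

d ≈ 0.243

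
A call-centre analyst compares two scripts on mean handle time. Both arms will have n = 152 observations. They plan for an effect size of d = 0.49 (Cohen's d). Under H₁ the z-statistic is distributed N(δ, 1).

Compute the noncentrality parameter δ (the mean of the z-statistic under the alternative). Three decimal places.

δ ≈ 4.272

The noncentrality parameter scales effect size by the design's sample-size factor: δ = d·√(n/2) = 0.49 × √(152/2) = 4.2717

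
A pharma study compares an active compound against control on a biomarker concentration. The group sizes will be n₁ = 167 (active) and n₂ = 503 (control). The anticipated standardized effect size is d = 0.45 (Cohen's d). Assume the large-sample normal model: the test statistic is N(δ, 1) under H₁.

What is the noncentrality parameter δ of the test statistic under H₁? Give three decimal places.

δ ≈ 5.039

δ = d / √(1/n₁ + 1/n₂) = 0.45 / √(1/167 + 1/503) = 5.0387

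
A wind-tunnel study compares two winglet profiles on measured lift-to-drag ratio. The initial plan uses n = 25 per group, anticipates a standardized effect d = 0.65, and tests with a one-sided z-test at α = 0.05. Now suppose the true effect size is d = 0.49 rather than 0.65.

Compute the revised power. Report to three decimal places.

With d = 0.49: δ = d·√(n/2) = 0.49 × √(25/2) = 1.7324. Critical value z_{0.05} = 1.645.
Revised power = P(Z > 1.645 − δ) = Φ(0.088) = 0.5349.

Power ≈ 0.535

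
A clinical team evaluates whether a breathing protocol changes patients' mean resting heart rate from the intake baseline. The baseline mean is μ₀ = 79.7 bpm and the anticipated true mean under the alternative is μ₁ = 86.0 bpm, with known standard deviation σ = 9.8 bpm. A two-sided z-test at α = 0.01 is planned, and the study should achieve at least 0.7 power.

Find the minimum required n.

n = 24

Standardized effect: d = |μ₁ − μ₀| / σ = |86.0 − 79.7| / 9.8 = 0.6429
For power 0.7 need Φ(δ − z_{0.005}) = 0.7, so δ = z_{0.005} + z_{0.30} = 2.576 + 0.524 = 3.100.
(Ignoring the negligible lower-tail rejection probability gives the usual closed-form inversion.)
δ = d·√n ⇒ n = (δ/d)² = (3.100 / 0.6429)² = 23.26.
Round up to the next whole unit.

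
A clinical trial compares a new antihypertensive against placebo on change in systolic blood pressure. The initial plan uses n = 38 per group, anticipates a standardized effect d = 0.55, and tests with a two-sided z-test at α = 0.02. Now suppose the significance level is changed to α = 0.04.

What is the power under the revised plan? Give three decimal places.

δ = d·√(n/2) = 0.55 × √(38/2) = 2.3974 (unchanged). New critical value: z_{0.02} = 2.054.
Revised power = Φ(δ − 2.054) + Φ(−δ − 2.054) = Φ(0.344) + Φ(-4.451) = 0.6344 + 0.0000 = 0.6344.

Power ≈ 0.634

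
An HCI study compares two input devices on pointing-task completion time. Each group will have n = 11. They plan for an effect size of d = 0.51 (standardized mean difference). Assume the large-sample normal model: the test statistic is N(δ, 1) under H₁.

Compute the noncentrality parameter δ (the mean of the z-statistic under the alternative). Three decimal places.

δ ≈ 1.196

δ = d·√(n/2) = 0.51 × √(11/2) = 1.1961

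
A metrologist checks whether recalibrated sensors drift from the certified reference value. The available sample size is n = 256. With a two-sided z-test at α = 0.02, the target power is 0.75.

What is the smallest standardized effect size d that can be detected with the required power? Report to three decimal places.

d ≈ 0.188

Need Φ(δ − 2.326) = 0.75, so δ = 2.326 + 0.674 = 3.001.
(The second rejection-region term Φ(−δ − z_{α/2}) is negligible and dropped.)
δ = d·√n ⇒ d = δ/√n = 3.001/√256 = 0.1876.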